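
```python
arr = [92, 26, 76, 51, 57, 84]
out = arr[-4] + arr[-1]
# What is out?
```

arr has length 6. Negative index -4 maps to positive index 6 + (-4) = 2. arr[2] = 76.
arr has length 6. Negative index -1 maps to positive index 6 + (-1) = 5. arr[5] = 84.
Sum: 76 + 84 = 160.

160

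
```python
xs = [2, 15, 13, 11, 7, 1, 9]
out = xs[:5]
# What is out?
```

xs has length 7. The slice xs[:5] selects indices [0, 1, 2, 3, 4] (0->2, 1->15, 2->13, 3->11, 4->7), giving [2, 15, 13, 11, 7].

[2, 15, 13, 11, 7]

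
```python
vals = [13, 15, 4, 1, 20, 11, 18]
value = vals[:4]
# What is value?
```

vals has length 7. The slice vals[:4] selects indices [0, 1, 2, 3] (0->13, 1->15, 2->4, 3->1), giving [13, 15, 4, 1].

[13, 15, 4, 1]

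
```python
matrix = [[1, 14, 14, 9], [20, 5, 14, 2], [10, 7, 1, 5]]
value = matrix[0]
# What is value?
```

matrix has 3 rows. Row 0 is [1, 14, 14, 9].

[1, 14, 14, 9]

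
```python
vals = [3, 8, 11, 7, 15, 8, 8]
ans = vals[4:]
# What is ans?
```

vals has length 7. The slice vals[4:] selects indices [4, 5, 6] (4->15, 5->8, 6->8), giving [15, 8, 8].

[15, 8, 8]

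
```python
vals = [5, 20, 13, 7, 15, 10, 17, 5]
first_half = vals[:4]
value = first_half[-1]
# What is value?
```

vals has length 8. The slice vals[:4] selects indices [0, 1, 2, 3] (0->5, 1->20, 2->13, 3->7), giving [5, 20, 13, 7]. So first_half = [5, 20, 13, 7]. Then first_half[-1] = 7.

7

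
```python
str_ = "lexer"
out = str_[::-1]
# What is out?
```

str_ has length 5. The slice str_[::-1] selects indices [4, 3, 2, 1, 0] (4->'r', 3->'e', 2->'x', 1->'e', 0->'l'), giving 'rexel'.

'rexel'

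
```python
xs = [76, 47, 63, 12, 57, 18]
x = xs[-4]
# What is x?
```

xs has length 6. Negative index -4 maps to positive index 6 + (-4) = 2. xs[2] = 63.

63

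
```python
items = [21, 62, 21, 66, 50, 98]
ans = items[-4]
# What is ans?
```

items has length 6. Negative index -4 maps to positive index 6 + (-4) = 2. items[2] = 21.

21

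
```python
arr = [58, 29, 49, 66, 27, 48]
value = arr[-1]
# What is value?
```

arr has length 6. Negative index -1 maps to positive index 6 + (-1) = 5. arr[5] = 48.

48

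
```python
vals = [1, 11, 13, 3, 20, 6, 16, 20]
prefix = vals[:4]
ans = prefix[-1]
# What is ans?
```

vals has length 8. The slice vals[:4] selects indices [0, 1, 2, 3] (0->1, 1->11, 2->13, 3->3), giving [1, 11, 13, 3]. So prefix = [1, 11, 13, 3]. Then prefix[-1] = 3.

3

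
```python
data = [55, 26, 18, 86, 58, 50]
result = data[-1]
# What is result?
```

data has length 6. Negative index -1 maps to positive index 6 + (-1) = 5. data[5] = 50.

50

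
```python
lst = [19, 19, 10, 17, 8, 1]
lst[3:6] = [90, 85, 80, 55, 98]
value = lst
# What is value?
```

lst starts as [19, 19, 10, 17, 8, 1] (length 6). The slice lst[3:6] covers indices [3, 4, 5] with values [17, 8, 1]. Replacing that slice with [90, 85, 80, 55, 98] (different length) produces [19, 19, 10, 90, 85, 80, 55, 98].

[19, 19, 10, 90, 85, 80, 55, 98]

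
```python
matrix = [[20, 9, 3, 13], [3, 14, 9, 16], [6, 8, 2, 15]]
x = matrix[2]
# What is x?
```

matrix has 3 rows. Row 2 is [6, 8, 2, 15].

[6, 8, 2, 15]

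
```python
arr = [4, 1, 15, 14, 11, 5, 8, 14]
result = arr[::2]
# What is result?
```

arr has length 8. The slice arr[::2] selects indices [0, 2, 4, 6] (0->4, 2->15, 4->11, 6->8), giving [4, 15, 11, 8].

[4, 15, 11, 8]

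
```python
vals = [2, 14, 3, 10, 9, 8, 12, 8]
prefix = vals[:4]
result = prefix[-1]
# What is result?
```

vals has length 8. The slice vals[:4] selects indices [0, 1, 2, 3] (0->2, 1->14, 2->3, 3->10), giving [2, 14, 3, 10]. So prefix = [2, 14, 3, 10]. Then prefix[-1] = 10.

10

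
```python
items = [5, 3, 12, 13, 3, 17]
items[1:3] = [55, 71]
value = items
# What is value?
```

items starts as [5, 3, 12, 13, 3, 17] (length 6). The slice items[1:3] covers indices [1, 2] with values [3, 12]. Replacing that slice with [55, 71] (same length) produces [5, 55, 71, 13, 3, 17].

[5, 55, 71, 13, 3, 17]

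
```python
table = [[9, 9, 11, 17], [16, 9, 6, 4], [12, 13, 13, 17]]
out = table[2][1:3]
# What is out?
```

table[2] = [12, 13, 13, 17]. table[2] has length 4. The slice table[2][1:3] selects indices [1, 2] (1->13, 2->13), giving [13, 13].

[13, 13]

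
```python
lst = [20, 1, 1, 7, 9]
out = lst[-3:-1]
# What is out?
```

lst has length 5. The slice lst[-3:-1] selects indices [2, 3] (2->1, 3->7), giving [1, 7].

[1, 7]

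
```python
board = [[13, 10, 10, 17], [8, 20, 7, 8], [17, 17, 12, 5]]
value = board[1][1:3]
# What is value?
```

board[1] = [8, 20, 7, 8]. board[1] has length 4. The slice board[1][1:3] selects indices [1, 2] (1->20, 2->7), giving [20, 7].

[20, 7]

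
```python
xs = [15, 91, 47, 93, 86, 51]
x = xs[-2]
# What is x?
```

xs has length 6. Negative index -2 maps to positive index 6 + (-2) = 4. xs[4] = 86.

86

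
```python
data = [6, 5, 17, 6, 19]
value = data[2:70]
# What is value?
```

data has length 5. The slice data[2:70] selects indices [2, 3, 4] (2->17, 3->6, 4->19), giving [17, 6, 19].

[17, 6, 19]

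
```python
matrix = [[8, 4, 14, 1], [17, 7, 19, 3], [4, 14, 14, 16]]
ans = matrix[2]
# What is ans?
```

matrix has 3 rows. Row 2 is [4, 14, 14, 16].

[4, 14, 14, 16]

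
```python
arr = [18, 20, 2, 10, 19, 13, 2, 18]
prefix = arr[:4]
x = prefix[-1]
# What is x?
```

arr has length 8. The slice arr[:4] selects indices [0, 1, 2, 3] (0->18, 1->20, 2->2, 3->10), giving [18, 20, 2, 10]. So prefix = [18, 20, 2, 10]. Then prefix[-1] = 10.

10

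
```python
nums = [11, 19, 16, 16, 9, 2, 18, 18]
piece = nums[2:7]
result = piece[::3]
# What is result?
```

nums has length 8. The slice nums[2:7] selects indices [2, 3, 4, 5, 6] (2->16, 3->16, 4->9, 5->2, 6->18), giving [16, 16, 9, 2, 18]. So piece = [16, 16, 9, 2, 18]. piece has length 5. The slice piece[::3] selects indices [0, 3] (0->16, 3->2), giving [16, 2].

[16, 2]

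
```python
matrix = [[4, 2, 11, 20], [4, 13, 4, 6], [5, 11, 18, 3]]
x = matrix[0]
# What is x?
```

matrix has 3 rows. Row 0 is [4, 2, 11, 20].

[4, 2, 11, 20]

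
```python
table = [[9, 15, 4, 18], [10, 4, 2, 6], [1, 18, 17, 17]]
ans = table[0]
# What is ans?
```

table has 3 rows. Row 0 is [9, 15, 4, 18].

[9, 15, 4, 18]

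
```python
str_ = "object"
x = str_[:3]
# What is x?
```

str_ has length 6. The slice str_[:3] selects indices [0, 1, 2] (0->'o', 1->'b', 2->'j'), giving 'obj'.

'obj'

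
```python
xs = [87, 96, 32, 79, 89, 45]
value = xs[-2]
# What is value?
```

xs has length 6. Negative index -2 maps to positive index 6 + (-2) = 4. xs[4] = 89.

89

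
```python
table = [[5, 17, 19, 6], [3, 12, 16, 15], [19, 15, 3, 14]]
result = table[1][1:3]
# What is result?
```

table[1] = [3, 12, 16, 15]. table[1] has length 4. The slice table[1][1:3] selects indices [1, 2] (1->12, 2->16), giving [12, 16].

[12, 16]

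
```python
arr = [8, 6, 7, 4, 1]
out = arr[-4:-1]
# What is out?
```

arr has length 5. The slice arr[-4:-1] selects indices [1, 2, 3] (1->6, 2->7, 3->4), giving [6, 7, 4].

[6, 7, 4]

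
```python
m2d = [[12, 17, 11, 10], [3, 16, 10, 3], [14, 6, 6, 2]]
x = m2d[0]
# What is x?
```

m2d has 3 rows. Row 0 is [12, 17, 11, 10].

[12, 17, 11, 10]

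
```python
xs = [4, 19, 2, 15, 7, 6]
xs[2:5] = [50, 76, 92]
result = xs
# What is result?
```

xs starts as [4, 19, 2, 15, 7, 6] (length 6). The slice xs[2:5] covers indices [2, 3, 4] with values [2, 15, 7]. Replacing that slice with [50, 76, 92] (same length) produces [4, 19, 50, 76, 92, 6].

[4, 19, 50, 76, 92, 6]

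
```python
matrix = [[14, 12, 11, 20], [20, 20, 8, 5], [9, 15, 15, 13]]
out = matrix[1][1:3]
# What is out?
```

matrix[1] = [20, 20, 8, 5]. matrix[1] has length 4. The slice matrix[1][1:3] selects indices [1, 2] (1->20, 2->8), giving [20, 8].

[20, 8]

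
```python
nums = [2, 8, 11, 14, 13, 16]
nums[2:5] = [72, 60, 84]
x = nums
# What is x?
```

nums starts as [2, 8, 11, 14, 13, 16] (length 6). The slice nums[2:5] covers indices [2, 3, 4] with values [11, 14, 13]. Replacing that slice with [72, 60, 84] (same length) produces [2, 8, 72, 60, 84, 16].

[2, 8, 72, 60, 84, 16]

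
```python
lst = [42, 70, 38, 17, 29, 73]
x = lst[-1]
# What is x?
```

lst has length 6. Negative index -1 maps to positive index 6 + (-1) = 5. lst[5] = 73.

73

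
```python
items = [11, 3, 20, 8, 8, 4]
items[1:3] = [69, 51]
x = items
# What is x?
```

items starts as [11, 3, 20, 8, 8, 4] (length 6). The slice items[1:3] covers indices [1, 2] with values [3, 20]. Replacing that slice with [69, 51] (same length) produces [11, 69, 51, 8, 8, 4].

[11, 69, 51, 8, 8, 4]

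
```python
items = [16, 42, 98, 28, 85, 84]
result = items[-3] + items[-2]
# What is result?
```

items has length 6. Negative index -3 maps to positive index 6 + (-3) = 3. items[3] = 28.
items has length 6. Negative index -2 maps to positive index 6 + (-2) = 4. items[4] = 85.
Sum: 28 + 85 = 113.

113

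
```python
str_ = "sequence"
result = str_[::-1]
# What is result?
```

str_ has length 8. The slice str_[::-1] selects indices [7, 6, 5, 4, 3, 2, 1, 0] (7->'e', 6->'c', 5->'n', 4->'e', 3->'u', 2->'q', 1->'e', 0->'s'), giving 'ecneuqes'.

'ecneuqes'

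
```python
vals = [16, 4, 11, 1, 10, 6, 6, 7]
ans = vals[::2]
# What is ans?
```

vals has length 8. The slice vals[::2] selects indices [0, 2, 4, 6] (0->16, 2->11, 4->10, 6->6), giving [16, 11, 10, 6].

[16, 11, 10, 6]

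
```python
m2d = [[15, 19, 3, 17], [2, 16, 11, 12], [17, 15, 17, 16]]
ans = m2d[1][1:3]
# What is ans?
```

m2d[1] = [2, 16, 11, 12]. m2d[1] has length 4. The slice m2d[1][1:3] selects indices [1, 2] (1->16, 2->11), giving [16, 11].

[16, 11]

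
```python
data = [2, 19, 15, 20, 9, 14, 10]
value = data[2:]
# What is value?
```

data has length 7. The slice data[2:] selects indices [2, 3, 4, 5, 6] (2->15, 3->20, 4->9, 5->14, 6->10), giving [15, 20, 9, 14, 10].

[15, 20, 9, 14, 10]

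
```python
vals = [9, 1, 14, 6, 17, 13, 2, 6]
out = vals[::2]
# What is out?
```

vals has length 8. The slice vals[::2] selects indices [0, 2, 4, 6] (0->9, 2->14, 4->17, 6->2), giving [9, 14, 17, 2].

[9, 14, 17, 2]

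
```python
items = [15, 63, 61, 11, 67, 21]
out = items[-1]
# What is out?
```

items has length 6. Negative index -1 maps to positive index 6 + (-1) = 5. items[5] = 21.

21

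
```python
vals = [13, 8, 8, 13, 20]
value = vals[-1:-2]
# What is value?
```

vals has length 5. The slice vals[-1:-2] resolves to an empty index range, so the result is [].

[]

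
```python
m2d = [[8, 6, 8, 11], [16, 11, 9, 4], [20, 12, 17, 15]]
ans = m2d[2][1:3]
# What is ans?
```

m2d[2] = [20, 12, 17, 15]. m2d[2] has length 4. The slice m2d[2][1:3] selects indices [1, 2] (1->12, 2->17), giving [12, 17].

[12, 17]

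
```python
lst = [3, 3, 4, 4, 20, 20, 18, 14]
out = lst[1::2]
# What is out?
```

lst has length 8. The slice lst[1::2] selects indices [1, 3, 5, 7] (1->3, 3->4, 5->20, 7->14), giving [3, 4, 20, 14].

[3, 4, 20, 14]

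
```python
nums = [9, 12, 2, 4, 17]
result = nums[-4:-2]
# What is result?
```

nums has length 5. The slice nums[-4:-2] selects indices [1, 2] (1->12, 2->2), giving [12, 2].

[12, 2]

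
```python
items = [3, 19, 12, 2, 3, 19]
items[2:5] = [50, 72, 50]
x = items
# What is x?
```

items starts as [3, 19, 12, 2, 3, 19] (length 6). The slice items[2:5] covers indices [2, 3, 4] with values [12, 2, 3]. Replacing that slice with [50, 72, 50] (same length) produces [3, 19, 50, 72, 50, 19].

[3, 19, 50, 72, 50, 19]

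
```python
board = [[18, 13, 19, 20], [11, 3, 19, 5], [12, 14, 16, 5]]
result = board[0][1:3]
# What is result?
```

board[0] = [18, 13, 19, 20]. board[0] has length 4. The slice board[0][1:3] selects indices [1, 2] (1->13, 2->19), giving [13, 19].

[13, 19]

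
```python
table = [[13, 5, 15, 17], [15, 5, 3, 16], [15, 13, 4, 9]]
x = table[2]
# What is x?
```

table has 3 rows. Row 2 is [15, 13, 4, 9].

[15, 13, 4, 9]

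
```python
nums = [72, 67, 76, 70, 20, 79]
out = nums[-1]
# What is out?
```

nums has length 6. Negative index -1 maps to positive index 6 + (-1) = 5. nums[5] = 79.

79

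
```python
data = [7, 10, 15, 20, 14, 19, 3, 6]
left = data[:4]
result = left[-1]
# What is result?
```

data has length 8. The slice data[:4] selects indices [0, 1, 2, 3] (0->7, 1->10, 2->15, 3->20), giving [7, 10, 15, 20]. So left = [7, 10, 15, 20]. Then left[-1] = 20.

20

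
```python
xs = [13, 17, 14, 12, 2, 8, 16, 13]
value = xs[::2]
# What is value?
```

xs has length 8. The slice xs[::2] selects indices [0, 2, 4, 6] (0->13, 2->14, 4->2, 6->16), giving [13, 14, 2, 16].

[13, 14, 2, 16]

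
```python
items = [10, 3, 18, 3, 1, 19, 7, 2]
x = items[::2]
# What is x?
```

items has length 8. The slice items[::2] selects indices [0, 2, 4, 6] (0->10, 2->18, 4->1, 6->7), giving [10, 18, 1, 7].

[10, 18, 1, 7]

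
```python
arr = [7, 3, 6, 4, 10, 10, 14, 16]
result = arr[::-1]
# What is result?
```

arr has length 8. The slice arr[::-1] selects indices [7, 6, 5, 4, 3, 2, 1, 0] (7->16, 6->14, 5->10, 4->10, 3->4, 2->6, 1->3, 0->7), giving [16, 14, 10, 10, 4, 6, 3, 7].

[16, 14, 10, 10, 4, 6, 3, 7]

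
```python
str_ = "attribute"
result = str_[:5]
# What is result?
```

str_ has length 9. The slice str_[:5] selects indices [0, 1, 2, 3, 4] (0->'a', 1->'t', 2->'t', 3->'r', 4->'i'), giving 'attri'.

'attri'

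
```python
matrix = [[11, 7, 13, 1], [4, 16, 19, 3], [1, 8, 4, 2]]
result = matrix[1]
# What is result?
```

matrix has 3 rows. Row 1 is [4, 16, 19, 3].

[4, 16, 19, 3]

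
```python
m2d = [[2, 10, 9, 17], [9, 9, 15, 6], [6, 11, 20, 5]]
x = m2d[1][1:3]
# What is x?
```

m2d[1] = [9, 9, 15, 6]. m2d[1] has length 4. The slice m2d[1][1:3] selects indices [1, 2] (1->9, 2->15), giving [9, 15].

[9, 15]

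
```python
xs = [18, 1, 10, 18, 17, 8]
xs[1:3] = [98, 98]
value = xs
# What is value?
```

xs starts as [18, 1, 10, 18, 17, 8] (length 6). The slice xs[1:3] covers indices [1, 2] with values [1, 10]. Replacing that slice with [98, 98] (same length) produces [18, 98, 98, 18, 17, 8].

[18, 98, 98, 18, 17, 8]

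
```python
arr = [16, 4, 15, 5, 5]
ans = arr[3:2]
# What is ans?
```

arr has length 5. The slice arr[3:2] resolves to an empty index range, so the result is [].

[]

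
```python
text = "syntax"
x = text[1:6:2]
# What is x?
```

text has length 6. The slice text[1:6:2] selects indices [1, 3, 5] (1->'y', 3->'t', 5->'x'), giving 'ytx'.

'ytx'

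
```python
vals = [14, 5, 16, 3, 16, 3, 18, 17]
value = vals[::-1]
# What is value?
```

vals has length 8. The slice vals[::-1] selects indices [7, 6, 5, 4, 3, 2, 1, 0] (7->17, 6->18, 5->3, 4->16, 3->3, 2->16, 1->5, 0->14), giving [17, 18, 3, 16, 3, 16, 5, 14].

[17, 18, 3, 16, 3, 16, 5, 14]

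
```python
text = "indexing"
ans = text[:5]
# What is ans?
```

text has length 8. The slice text[:5] selects indices [0, 1, 2, 3, 4] (0->'i', 1->'n', 2->'d', 3->'e', 4->'x'), giving 'index'.

'index'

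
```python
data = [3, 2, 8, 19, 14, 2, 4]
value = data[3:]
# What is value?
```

data has length 7. The slice data[3:] selects indices [3, 4, 5, 6] (3->19, 4->14, 5->2, 6->4), giving [19, 14, 2, 4].

[19, 14, 2, 4]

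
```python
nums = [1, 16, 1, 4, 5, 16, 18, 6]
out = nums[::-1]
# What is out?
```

nums has length 8. The slice nums[::-1] selects indices [7, 6, 5, 4, 3, 2, 1, 0] (7->6, 6->18, 5->16, 4->5, 3->4, 2->1, 1->16, 0->1), giving [6, 18, 16, 5, 4, 1, 16, 1].

[6, 18, 16, 5, 4, 1, 16, 1]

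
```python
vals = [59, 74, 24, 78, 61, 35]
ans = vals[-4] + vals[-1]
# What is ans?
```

vals has length 6. Negative index -4 maps to positive index 6 + (-4) = 2. vals[2] = 24.
vals has length 6. Negative index -1 maps to positive index 6 + (-1) = 5. vals[5] = 35.
Sum: 24 + 35 = 59.

59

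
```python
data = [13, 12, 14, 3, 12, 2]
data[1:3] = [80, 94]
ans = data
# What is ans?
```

data starts as [13, 12, 14, 3, 12, 2] (length 6). The slice data[1:3] covers indices [1, 2] with values [12, 14]. Replacing that slice with [80, 94] (same length) produces [13, 80, 94, 3, 12, 2].

[13, 80, 94, 3, 12, 2]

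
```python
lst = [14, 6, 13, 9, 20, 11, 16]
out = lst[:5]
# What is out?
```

lst has length 7. The slice lst[:5] selects indices [0, 1, 2, 3, 4] (0->14, 1->6, 2->13, 3->9, 4->20), giving [14, 6, 13, 9, 20].

[14, 6, 13, 9, 20]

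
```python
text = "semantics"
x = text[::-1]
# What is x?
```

text has length 9. The slice text[::-1] selects indices [8, 7, 6, 5, 4, 3, 2, 1, 0] (8->'s', 7->'c', 6->'i', 5->'t', 4->'n', 3->'a', 2->'m', 1->'e', 0->'s'), giving 'scitnames'.

'scitnames'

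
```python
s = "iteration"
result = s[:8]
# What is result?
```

s has length 9. The slice s[:8] selects indices [0, 1, 2, 3, 4, 5, 6, 7] (0->'i', 1->'t', 2->'e', 3->'r', 4->'a', 5->'t', 6->'i', 7->'o'), giving 'iteratio'.

'iteratio'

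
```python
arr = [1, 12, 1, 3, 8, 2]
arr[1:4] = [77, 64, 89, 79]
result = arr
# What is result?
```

arr starts as [1, 12, 1, 3, 8, 2] (length 6). The slice arr[1:4] covers indices [1, 2, 3] with values [12, 1, 3]. Replacing that slice with [77, 64, 89, 79] (different length) produces [1, 77, 64, 89, 79, 8, 2].

[1, 77, 64, 89, 79, 8, 2]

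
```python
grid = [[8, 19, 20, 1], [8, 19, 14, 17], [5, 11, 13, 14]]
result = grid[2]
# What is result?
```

grid has 3 rows. Row 2 is [5, 11, 13, 14].

[5, 11, 13, 14]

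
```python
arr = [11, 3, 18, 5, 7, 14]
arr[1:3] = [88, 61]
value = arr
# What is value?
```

arr starts as [11, 3, 18, 5, 7, 14] (length 6). The slice arr[1:3] covers indices [1, 2] with values [3, 18]. Replacing that slice with [88, 61] (same length) produces [11, 88, 61, 5, 7, 14].

[11, 88, 61, 5, 7, 14]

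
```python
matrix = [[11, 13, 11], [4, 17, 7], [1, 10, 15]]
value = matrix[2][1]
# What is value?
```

matrix[2] = [1, 10, 15]. Taking column 1 of that row yields 10.

10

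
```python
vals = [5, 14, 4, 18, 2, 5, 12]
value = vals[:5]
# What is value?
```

vals has length 7. The slice vals[:5] selects indices [0, 1, 2, 3, 4] (0->5, 1->14, 2->4, 3->18, 4->2), giving [5, 14, 4, 18, 2].

[5, 14, 4, 18, 2]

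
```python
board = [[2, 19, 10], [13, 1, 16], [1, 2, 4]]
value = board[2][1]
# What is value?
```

board[2] = [1, 2, 4]. Taking column 1 of that row yields 2.

2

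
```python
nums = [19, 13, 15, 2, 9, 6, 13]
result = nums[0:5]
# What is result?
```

nums has length 7. The slice nums[0:5] selects indices [0, 1, 2, 3, 4] (0->19, 1->13, 2->15, 3->2, 4->9), giving [19, 13, 15, 2, 9].

[19, 13, 15, 2, 9]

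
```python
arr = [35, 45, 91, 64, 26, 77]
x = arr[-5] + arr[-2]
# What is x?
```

arr has length 6. Negative index -5 maps to positive index 6 + (-5) = 1. arr[1] = 45.
arr has length 6. Negative index -2 maps to positive index 6 + (-2) = 4. arr[4] = 26.
Sum: 45 + 26 = 71.

71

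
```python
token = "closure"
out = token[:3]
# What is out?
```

token has length 7. The slice token[:3] selects indices [0, 1, 2] (0->'c', 1->'l', 2->'o'), giving 'clo'.

'clo'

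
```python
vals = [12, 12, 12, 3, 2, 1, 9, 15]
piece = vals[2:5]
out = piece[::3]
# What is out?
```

vals has length 8. The slice vals[2:5] selects indices [2, 3, 4] (2->12, 3->3, 4->2), giving [12, 3, 2]. So piece = [12, 3, 2]. piece has length 3. The slice piece[::3] selects indices [0] (0->12), giving [12].

[12]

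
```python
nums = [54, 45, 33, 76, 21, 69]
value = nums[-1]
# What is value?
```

nums has length 6. Negative index -1 maps to positive index 6 + (-1) = 5. nums[5] = 69.

69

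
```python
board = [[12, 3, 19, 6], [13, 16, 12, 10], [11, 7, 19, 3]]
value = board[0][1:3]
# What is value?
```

board[0] = [12, 3, 19, 6]. board[0] has length 4. The slice board[0][1:3] selects indices [1, 2] (1->3, 2->19), giving [3, 19].

[3, 19]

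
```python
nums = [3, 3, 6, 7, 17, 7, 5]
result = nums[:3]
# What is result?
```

nums has length 7. The slice nums[:3] selects indices [0, 1, 2] (0->3, 1->3, 2->6), giving [3, 3, 6].

[3, 3, 6]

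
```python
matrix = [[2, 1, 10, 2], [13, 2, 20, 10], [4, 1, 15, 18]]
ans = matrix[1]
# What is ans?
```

matrix has 3 rows. Row 1 is [13, 2, 20, 10].

[13, 2, 20, 10]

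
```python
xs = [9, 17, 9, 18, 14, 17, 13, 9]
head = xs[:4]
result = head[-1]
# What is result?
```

xs has length 8. The slice xs[:4] selects indices [0, 1, 2, 3] (0->9, 1->17, 2->9, 3->18), giving [9, 17, 9, 18]. So head = [9, 17, 9, 18]. Then head[-1] = 18.

18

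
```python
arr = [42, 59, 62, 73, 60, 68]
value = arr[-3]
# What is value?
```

arr has length 6. Negative index -3 maps to positive index 6 + (-3) = 3. arr[3] = 73.

73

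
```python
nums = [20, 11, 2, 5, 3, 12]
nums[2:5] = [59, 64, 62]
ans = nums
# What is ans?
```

nums starts as [20, 11, 2, 5, 3, 12] (length 6). The slice nums[2:5] covers indices [2, 3, 4] with values [2, 5, 3]. Replacing that slice with [59, 64, 62] (same length) produces [20, 11, 59, 64, 62, 12].

[20, 11, 59, 64, 62, 12]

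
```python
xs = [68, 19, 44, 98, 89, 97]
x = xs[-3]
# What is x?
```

xs has length 6. Negative index -3 maps to positive index 6 + (-3) = 3. xs[3] = 98.

98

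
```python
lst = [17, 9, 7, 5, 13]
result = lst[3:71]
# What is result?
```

lst has length 5. The slice lst[3:71] selects indices [3, 4] (3->5, 4->13), giving [5, 13].

[5, 13]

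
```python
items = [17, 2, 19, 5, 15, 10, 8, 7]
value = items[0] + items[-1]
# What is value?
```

items has length 8. items[0] = 17.
items has length 8. Negative index -1 maps to positive index 8 + (-1) = 7. items[7] = 7.
Sum: 17 + 7 = 24.

24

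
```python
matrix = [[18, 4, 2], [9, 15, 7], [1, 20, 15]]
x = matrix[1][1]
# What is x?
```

matrix[1] = [9, 15, 7]. Taking column 1 of that row yields 15.

15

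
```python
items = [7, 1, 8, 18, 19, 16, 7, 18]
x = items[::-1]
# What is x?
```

items has length 8. The slice items[::-1] selects indices [7, 6, 5, 4, 3, 2, 1, 0] (7->18, 6->7, 5->16, 4->19, 3->18, 2->8, 1->1, 0->7), giving [18, 7, 16, 19, 18, 8, 1, 7].

[18, 7, 16, 19, 18, 8, 1, 7]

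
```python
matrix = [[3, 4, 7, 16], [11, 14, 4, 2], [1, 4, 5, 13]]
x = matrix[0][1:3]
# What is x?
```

matrix[0] = [3, 4, 7, 16]. matrix[0] has length 4. The slice matrix[0][1:3] selects indices [1, 2] (1->4, 2->7), giving [4, 7].

[4, 7]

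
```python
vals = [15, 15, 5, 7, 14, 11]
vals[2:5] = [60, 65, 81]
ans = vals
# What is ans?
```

vals starts as [15, 15, 5, 7, 14, 11] (length 6). The slice vals[2:5] covers indices [2, 3, 4] with values [5, 7, 14]. Replacing that slice with [60, 65, 81] (same length) produces [15, 15, 60, 65, 81, 11].

[15, 15, 60, 65, 81, 11]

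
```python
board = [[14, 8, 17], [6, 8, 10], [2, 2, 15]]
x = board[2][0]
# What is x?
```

board[2] = [2, 2, 15]. Taking column 0 of that row yields 2.

2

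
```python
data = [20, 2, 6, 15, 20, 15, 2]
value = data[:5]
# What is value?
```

data has length 7. The slice data[:5] selects indices [0, 1, 2, 3, 4] (0->20, 1->2, 2->6, 3->15, 4->20), giving [20, 2, 6, 15, 20].

[20, 2, 6, 15, 20]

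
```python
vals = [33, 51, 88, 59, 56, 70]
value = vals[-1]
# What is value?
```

vals has length 6. Negative index -1 maps to positive index 6 + (-1) = 5. vals[5] = 70.

70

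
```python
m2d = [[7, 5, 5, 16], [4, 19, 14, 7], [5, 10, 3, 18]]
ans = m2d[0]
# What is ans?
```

m2d has 3 rows. Row 0 is [7, 5, 5, 16].

[7, 5, 5, 16]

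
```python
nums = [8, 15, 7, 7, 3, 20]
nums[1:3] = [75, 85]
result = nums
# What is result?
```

nums starts as [8, 15, 7, 7, 3, 20] (length 6). The slice nums[1:3] covers indices [1, 2] with values [15, 7]. Replacing that slice with [75, 85] (same length) produces [8, 75, 85, 7, 3, 20].

[8, 75, 85, 7, 3, 20]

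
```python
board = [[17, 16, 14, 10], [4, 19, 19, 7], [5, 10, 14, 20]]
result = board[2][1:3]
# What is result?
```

board[2] = [5, 10, 14, 20]. board[2] has length 4. The slice board[2][1:3] selects indices [1, 2] (1->10, 2->14), giving [10, 14].

[10, 14]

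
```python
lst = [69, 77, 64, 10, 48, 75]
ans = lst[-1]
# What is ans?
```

lst has length 6. Negative index -1 maps to positive index 6 + (-1) = 5. lst[5] = 75.

75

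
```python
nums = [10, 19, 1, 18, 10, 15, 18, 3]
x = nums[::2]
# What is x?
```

nums has length 8. The slice nums[::2] selects indices [0, 2, 4, 6] (0->10, 2->1, 4->10, 6->18), giving [10, 1, 10, 18].

[10, 1, 10, 18]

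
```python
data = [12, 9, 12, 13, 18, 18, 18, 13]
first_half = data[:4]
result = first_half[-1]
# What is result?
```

data has length 8. The slice data[:4] selects indices [0, 1, 2, 3] (0->12, 1->9, 2->12, 3->13), giving [12, 9, 12, 13]. So first_half = [12, 9, 12, 13]. Then first_half[-1] = 13.

13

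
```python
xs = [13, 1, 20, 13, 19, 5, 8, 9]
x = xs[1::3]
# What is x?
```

xs has length 8. The slice xs[1::3] selects indices [1, 4, 7] (1->1, 4->19, 7->9), giving [1, 19, 9].

[1, 19, 9]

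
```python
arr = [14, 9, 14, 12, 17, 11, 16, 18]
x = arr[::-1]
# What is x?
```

arr has length 8. The slice arr[::-1] selects indices [7, 6, 5, 4, 3, 2, 1, 0] (7->18, 6->16, 5->11, 4->17, 3->12, 2->14, 1->9, 0->14), giving [18, 16, 11, 17, 12, 14, 9, 14].

[18, 16, 11, 17, 12, 14, 9, 14]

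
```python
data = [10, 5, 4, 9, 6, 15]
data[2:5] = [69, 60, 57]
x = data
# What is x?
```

data starts as [10, 5, 4, 9, 6, 15] (length 6). The slice data[2:5] covers indices [2, 3, 4] with values [4, 9, 6]. Replacing that slice with [69, 60, 57] (same length) produces [10, 5, 69, 60, 57, 15].

[10, 5, 69, 60, 57, 15]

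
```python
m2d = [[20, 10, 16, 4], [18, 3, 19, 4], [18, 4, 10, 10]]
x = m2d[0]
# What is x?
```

m2d has 3 rows. Row 0 is [20, 10, 16, 4].

[20, 10, 16, 4]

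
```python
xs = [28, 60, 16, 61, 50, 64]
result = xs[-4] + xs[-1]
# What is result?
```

xs has length 6. Negative index -4 maps to positive index 6 + (-4) = 2. xs[2] = 16.
xs has length 6. Negative index -1 maps to positive index 6 + (-1) = 5. xs[5] = 64.
Sum: 16 + 64 = 80.

80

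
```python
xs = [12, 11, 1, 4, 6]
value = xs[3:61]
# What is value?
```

xs has length 5. The slice xs[3:61] selects indices [3, 4] (3->4, 4->6), giving [4, 6].

[4, 6]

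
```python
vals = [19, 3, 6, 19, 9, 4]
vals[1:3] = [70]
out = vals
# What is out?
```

vals starts as [19, 3, 6, 19, 9, 4] (length 6). The slice vals[1:3] covers indices [1, 2] with values [3, 6]. Replacing that slice with [70] (different length) produces [19, 70, 19, 9, 4].

[19, 70, 19, 9, 4]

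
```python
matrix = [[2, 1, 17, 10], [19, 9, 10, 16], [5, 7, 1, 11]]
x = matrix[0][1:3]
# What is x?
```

matrix[0] = [2, 1, 17, 10]. matrix[0] has length 4. The slice matrix[0][1:3] selects indices [1, 2] (1->1, 2->17), giving [1, 17].

[1, 17]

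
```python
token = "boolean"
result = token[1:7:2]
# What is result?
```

token has length 7. The slice token[1:7:2] selects indices [1, 3, 5] (1->'o', 3->'l', 5->'a'), giving 'ola'.

'ola'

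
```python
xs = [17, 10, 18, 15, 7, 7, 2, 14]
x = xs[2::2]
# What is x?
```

xs has length 8. The slice xs[2::2] selects indices [2, 4, 6] (2->18, 4->7, 6->2), giving [18, 7, 2].

[18, 7, 2]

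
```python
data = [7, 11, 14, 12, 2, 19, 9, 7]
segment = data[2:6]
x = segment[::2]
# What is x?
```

data has length 8. The slice data[2:6] selects indices [2, 3, 4, 5] (2->14, 3->12, 4->2, 5->19), giving [14, 12, 2, 19]. So segment = [14, 12, 2, 19]. segment has length 4. The slice segment[::2] selects indices [0, 2] (0->14, 2->2), giving [14, 2].

[14, 2]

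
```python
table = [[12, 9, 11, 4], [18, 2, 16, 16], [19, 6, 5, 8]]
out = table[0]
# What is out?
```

table has 3 rows. Row 0 is [12, 9, 11, 4].

[12, 9, 11, 4]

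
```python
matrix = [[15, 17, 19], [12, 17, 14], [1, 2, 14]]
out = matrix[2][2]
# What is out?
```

matrix[2] = [1, 2, 14]. Taking column 2 of that row yields 14.

14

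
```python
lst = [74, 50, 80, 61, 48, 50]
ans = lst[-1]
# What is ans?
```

lst has length 6. Negative index -1 maps to positive index 6 + (-1) = 5. lst[5] = 50.

50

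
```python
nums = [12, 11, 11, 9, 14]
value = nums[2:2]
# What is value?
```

nums has length 5. The slice nums[2:2] resolves to an empty index range, so the result is [].

[]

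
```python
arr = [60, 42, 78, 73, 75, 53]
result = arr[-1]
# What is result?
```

arr has length 6. Negative index -1 maps to positive index 6 + (-1) = 5. arr[5] = 53.

53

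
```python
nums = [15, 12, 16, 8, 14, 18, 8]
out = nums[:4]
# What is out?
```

nums has length 7. The slice nums[:4] selects indices [0, 1, 2, 3] (0->15, 1->12, 2->16, 3->8), giving [15, 12, 16, 8].

[15, 12, 16, 8]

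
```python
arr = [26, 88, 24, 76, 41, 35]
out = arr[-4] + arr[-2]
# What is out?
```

arr has length 6. Negative index -4 maps to positive index 6 + (-4) = 2. arr[2] = 24.
arr has length 6. Negative index -2 maps to positive index 6 + (-2) = 4. arr[4] = 41.
Sum: 24 + 41 = 65.

65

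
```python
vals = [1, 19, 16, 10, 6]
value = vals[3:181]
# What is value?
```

vals has length 5. The slice vals[3:181] selects indices [3, 4] (3->10, 4->6), giving [10, 6].

[10, 6]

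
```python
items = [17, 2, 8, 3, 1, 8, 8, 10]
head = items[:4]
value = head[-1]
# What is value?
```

items has length 8. The slice items[:4] selects indices [0, 1, 2, 3] (0->17, 1->2, 2->8, 3->3), giving [17, 2, 8, 3]. So head = [17, 2, 8, 3]. Then head[-1] = 3.

3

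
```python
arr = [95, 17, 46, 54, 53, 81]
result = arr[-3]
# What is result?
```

arr has length 6. Negative index -3 maps to positive index 6 + (-3) = 3. arr[3] = 54.

54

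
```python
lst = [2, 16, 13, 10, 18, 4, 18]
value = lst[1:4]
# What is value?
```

lst has length 7. The slice lst[1:4] selects indices [1, 2, 3] (1->16, 2->13, 3->10), giving [16, 13, 10].

[16, 13, 10]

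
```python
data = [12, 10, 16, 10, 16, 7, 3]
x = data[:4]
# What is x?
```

data has length 7. The slice data[:4] selects indices [0, 1, 2, 3] (0->12, 1->10, 2->16, 3->10), giving [12, 10, 16, 10].

[12, 10, 16, 10]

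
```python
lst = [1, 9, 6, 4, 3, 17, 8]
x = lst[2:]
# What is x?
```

lst has length 7. The slice lst[2:] selects indices [2, 3, 4, 5, 6] (2->6, 3->4, 4->3, 5->17, 6->8), giving [6, 4, 3, 17, 8].

[6, 4, 3, 17, 8]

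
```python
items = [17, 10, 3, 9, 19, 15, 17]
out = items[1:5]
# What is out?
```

items has length 7. The slice items[1:5] selects indices [1, 2, 3, 4] (1->10, 2->3, 3->9, 4->19), giving [10, 3, 9, 19].

[10, 3, 9, 19]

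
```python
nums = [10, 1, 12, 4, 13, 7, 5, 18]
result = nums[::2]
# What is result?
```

nums has length 8. The slice nums[::2] selects indices [0, 2, 4, 6] (0->10, 2->12, 4->13, 6->5), giving [10, 12, 13, 5].

[10, 12, 13, 5]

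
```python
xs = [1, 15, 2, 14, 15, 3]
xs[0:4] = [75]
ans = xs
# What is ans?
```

xs starts as [1, 15, 2, 14, 15, 3] (length 6). The slice xs[0:4] covers indices [0, 1, 2, 3] with values [1, 15, 2, 14]. Replacing that slice with [75] (different length) produces [75, 15, 3].

[75, 15, 3]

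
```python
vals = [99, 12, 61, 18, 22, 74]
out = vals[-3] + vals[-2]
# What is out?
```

vals has length 6. Negative index -3 maps to positive index 6 + (-3) = 3. vals[3] = 18.
vals has length 6. Negative index -2 maps to positive index 6 + (-2) = 4. vals[4] = 22.
Sum: 18 + 22 = 40.

40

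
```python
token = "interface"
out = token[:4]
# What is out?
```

token has length 9. The slice token[:4] selects indices [0, 1, 2, 3] (0->'i', 1->'n', 2->'t', 3->'e'), giving 'inte'.

'inte'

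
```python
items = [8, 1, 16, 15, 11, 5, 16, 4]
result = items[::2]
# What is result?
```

items has length 8. The slice items[::2] selects indices [0, 2, 4, 6] (0->8, 2->16, 4->11, 6->16), giving [8, 16, 11, 16].

[8, 16, 11, 16]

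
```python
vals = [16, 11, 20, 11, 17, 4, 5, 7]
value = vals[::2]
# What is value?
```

vals has length 8. The slice vals[::2] selects indices [0, 2, 4, 6] (0->16, 2->20, 4->17, 6->5), giving [16, 20, 17, 5].

[16, 20, 17, 5]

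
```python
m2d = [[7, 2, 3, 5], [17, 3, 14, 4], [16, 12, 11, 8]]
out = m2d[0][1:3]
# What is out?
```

m2d[0] = [7, 2, 3, 5]. m2d[0] has length 4. The slice m2d[0][1:3] selects indices [1, 2] (1->2, 2->3), giving [2, 3].

[2, 3]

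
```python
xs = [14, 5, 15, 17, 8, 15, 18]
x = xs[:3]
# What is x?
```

xs has length 7. The slice xs[:3] selects indices [0, 1, 2] (0->14, 1->5, 2->15), giving [14, 5, 15].

[14, 5, 15]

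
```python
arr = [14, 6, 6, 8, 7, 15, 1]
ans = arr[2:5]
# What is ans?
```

arr has length 7. The slice arr[2:5] selects indices [2, 3, 4] (2->6, 3->8, 4->7), giving [6, 8, 7].

[6, 8, 7]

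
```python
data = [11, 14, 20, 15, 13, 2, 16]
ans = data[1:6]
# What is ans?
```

data has length 7. The slice data[1:6] selects indices [1, 2, 3, 4, 5] (1->14, 2->20, 3->15, 4->13, 5->2), giving [14, 20, 15, 13, 2].

[14, 20, 15, 13, 2]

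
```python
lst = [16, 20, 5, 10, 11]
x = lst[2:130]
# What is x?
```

lst has length 5. The slice lst[2:130] selects indices [2, 3, 4] (2->5, 3->10, 4->11), giving [5, 10, 11].

[5, 10, 11]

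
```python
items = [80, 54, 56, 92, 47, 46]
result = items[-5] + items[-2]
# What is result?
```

items has length 6. Negative index -5 maps to positive index 6 + (-5) = 1. items[1] = 54.
items has length 6. Negative index -2 maps to positive index 6 + (-2) = 4. items[4] = 47.
Sum: 54 + 47 = 101.

101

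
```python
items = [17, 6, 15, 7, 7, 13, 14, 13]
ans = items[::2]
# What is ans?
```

items has length 8. The slice items[::2] selects indices [0, 2, 4, 6] (0->17, 2->15, 4->7, 6->14), giving [17, 15, 7, 14].

[17, 15, 7, 14]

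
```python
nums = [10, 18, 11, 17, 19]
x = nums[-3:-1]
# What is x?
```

nums has length 5. The slice nums[-3:-1] selects indices [2, 3] (2->11, 3->17), giving [11, 17].

[11, 17]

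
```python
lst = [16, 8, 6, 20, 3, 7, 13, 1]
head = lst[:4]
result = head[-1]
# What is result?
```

lst has length 8. The slice lst[:4] selects indices [0, 1, 2, 3] (0->16, 1->8, 2->6, 3->20), giving [16, 8, 6, 20]. So head = [16, 8, 6, 20]. Then head[-1] = 20.

20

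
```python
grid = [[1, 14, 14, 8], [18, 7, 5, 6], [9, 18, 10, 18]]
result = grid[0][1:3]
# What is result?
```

grid[0] = [1, 14, 14, 8]. grid[0] has length 4. The slice grid[0][1:3] selects indices [1, 2] (1->14, 2->14), giving [14, 14].

[14, 14]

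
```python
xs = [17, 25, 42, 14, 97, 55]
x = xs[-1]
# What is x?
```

xs has length 6. Negative index -1 maps to positive index 6 + (-1) = 5. xs[5] = 55.

55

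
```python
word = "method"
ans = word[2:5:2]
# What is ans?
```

word has length 6. The slice word[2:5:2] selects indices [2, 4] (2->'t', 4->'o'), giving 'to'.

'to'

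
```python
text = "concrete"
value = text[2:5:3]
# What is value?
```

text has length 8. The slice text[2:5:3] selects indices [2] (2->'n'), giving 'n'.

'n'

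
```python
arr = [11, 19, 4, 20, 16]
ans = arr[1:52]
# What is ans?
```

arr has length 5. The slice arr[1:52] selects indices [1, 2, 3, 4] (1->19, 2->4, 3->20, 4->16), giving [19, 4, 20, 16].

[19, 4, 20, 16]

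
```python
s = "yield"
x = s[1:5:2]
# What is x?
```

s has length 5. The slice s[1:5:2] selects indices [1, 3] (1->'i', 3->'l'), giving 'il'.

'il'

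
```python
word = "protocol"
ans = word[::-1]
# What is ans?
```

word has length 8. The slice word[::-1] selects indices [7, 6, 5, 4, 3, 2, 1, 0] (7->'l', 6->'o', 5->'c', 4->'o', 3->'t', 2->'o', 1->'r', 0->'p'), giving 'locotorp'.

'locotorp'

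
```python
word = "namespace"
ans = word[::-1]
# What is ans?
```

word has length 9. The slice word[::-1] selects indices [8, 7, 6, 5, 4, 3, 2, 1, 0] (8->'e', 7->'c', 6->'a', 5->'p', 4->'s', 3->'e', 2->'m', 1->'a', 0->'n'), giving 'ecapseman'.

'ecapseman'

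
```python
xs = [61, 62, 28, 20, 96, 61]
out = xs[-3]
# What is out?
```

xs has length 6. Negative index -3 maps to positive index 6 + (-3) = 3. xs[3] = 20.

20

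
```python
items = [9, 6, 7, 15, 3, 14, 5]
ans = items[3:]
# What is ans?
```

items has length 7. The slice items[3:] selects indices [3, 4, 5, 6] (3->15, 4->3, 5->14, 6->5), giving [15, 3, 14, 5].

[15, 3, 14, 5]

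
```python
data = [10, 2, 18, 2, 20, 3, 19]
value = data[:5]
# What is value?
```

data has length 7. The slice data[:5] selects indices [0, 1, 2, 3, 4] (0->10, 1->2, 2->18, 3->2, 4->20), giving [10, 2, 18, 2, 20].

[10, 2, 18, 2, 20]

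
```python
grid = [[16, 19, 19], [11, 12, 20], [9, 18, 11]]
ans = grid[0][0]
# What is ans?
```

grid[0] = [16, 19, 19]. Taking column 0 of that row yields 16.

16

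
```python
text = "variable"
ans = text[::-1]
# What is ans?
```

text has length 8. The slice text[::-1] selects indices [7, 6, 5, 4, 3, 2, 1, 0] (7->'e', 6->'l', 5->'b', 4->'a', 3->'i', 2->'r', 1->'a', 0->'v'), giving 'elbairav'.

'elbairav'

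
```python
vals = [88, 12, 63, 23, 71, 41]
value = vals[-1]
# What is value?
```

vals has length 6. Negative index -1 maps to positive index 6 + (-1) = 5. vals[5] = 41.

41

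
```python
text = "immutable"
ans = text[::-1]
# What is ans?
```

text has length 9. The slice text[::-1] selects indices [8, 7, 6, 5, 4, 3, 2, 1, 0] (8->'e', 7->'l', 6->'b', 5->'a', 4->'t', 3->'u', 2->'m', 1->'m', 0->'i'), giving 'elbatummi'.

'elbatummi'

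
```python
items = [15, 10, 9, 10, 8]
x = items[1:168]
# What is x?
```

items has length 5. The slice items[1:168] selects indices [1, 2, 3, 4] (1->10, 2->9, 3->10, 4->8), giving [10, 9, 10, 8].

[10, 9, 10, 8]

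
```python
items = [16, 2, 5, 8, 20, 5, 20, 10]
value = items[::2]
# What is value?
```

items has length 8. The slice items[::2] selects indices [0, 2, 4, 6] (0->16, 2->5, 4->20, 6->20), giving [16, 5, 20, 20].

[16, 5, 20, 20]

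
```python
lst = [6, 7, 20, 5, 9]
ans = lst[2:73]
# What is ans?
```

lst has length 5. The slice lst[2:73] selects indices [2, 3, 4] (2->20, 3->5, 4->9), giving [20, 5, 9].

[20, 5, 9]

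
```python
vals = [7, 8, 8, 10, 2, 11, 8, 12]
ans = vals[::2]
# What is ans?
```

vals has length 8. The slice vals[::2] selects indices [0, 2, 4, 6] (0->7, 2->8, 4->2, 6->8), giving [7, 8, 2, 8].

[7, 8, 2, 8]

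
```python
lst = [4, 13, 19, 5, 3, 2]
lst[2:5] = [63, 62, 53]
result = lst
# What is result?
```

lst starts as [4, 13, 19, 5, 3, 2] (length 6). The slice lst[2:5] covers indices [2, 3, 4] with values [19, 5, 3]. Replacing that slice with [63, 62, 53] (same length) produces [4, 13, 63, 62, 53, 2].

[4, 13, 63, 62, 53, 2]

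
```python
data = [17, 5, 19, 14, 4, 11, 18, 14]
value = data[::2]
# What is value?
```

data has length 8. The slice data[::2] selects indices [0, 2, 4, 6] (0->17, 2->19, 4->4, 6->18), giving [17, 19, 4, 18].

[17, 19, 4, 18]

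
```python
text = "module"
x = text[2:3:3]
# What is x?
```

text has length 6. The slice text[2:3:3] selects indices [2] (2->'d'), giving 'd'.

'd'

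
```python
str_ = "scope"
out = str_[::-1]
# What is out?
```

str_ has length 5. The slice str_[::-1] selects indices [4, 3, 2, 1, 0] (4->'e', 3->'p', 2->'o', 1->'c', 0->'s'), giving 'epocs'.

'epocs'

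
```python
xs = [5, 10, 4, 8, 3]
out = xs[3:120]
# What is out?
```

xs has length 5. The slice xs[3:120] selects indices [3, 4] (3->8, 4->3), giving [8, 3].

[8, 3]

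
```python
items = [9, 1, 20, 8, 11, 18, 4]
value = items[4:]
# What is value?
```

items has length 7. The slice items[4:] selects indices [4, 5, 6] (4->11, 5->18, 6->4), giving [11, 18, 4].

[11, 18, 4]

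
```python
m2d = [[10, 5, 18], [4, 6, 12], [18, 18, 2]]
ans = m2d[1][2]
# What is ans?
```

m2d[1] = [4, 6, 12]. Taking column 2 of that row yields 12.

12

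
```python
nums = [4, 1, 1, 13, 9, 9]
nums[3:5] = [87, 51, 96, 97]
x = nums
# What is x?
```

nums starts as [4, 1, 1, 13, 9, 9] (length 6). The slice nums[3:5] covers indices [3, 4] with values [13, 9]. Replacing that slice with [87, 51, 96, 97] (different length) produces [4, 1, 1, 87, 51, 96, 97, 9].

[4, 1, 1, 87, 51, 96, 97, 9]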